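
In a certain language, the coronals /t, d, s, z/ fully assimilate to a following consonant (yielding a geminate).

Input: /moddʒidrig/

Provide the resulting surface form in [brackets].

/d/ before /dʒ/ → [dʒ] (total assimilation)
/d/ before /r/ → [r] (total assimilation)

[modʒdʒirrig]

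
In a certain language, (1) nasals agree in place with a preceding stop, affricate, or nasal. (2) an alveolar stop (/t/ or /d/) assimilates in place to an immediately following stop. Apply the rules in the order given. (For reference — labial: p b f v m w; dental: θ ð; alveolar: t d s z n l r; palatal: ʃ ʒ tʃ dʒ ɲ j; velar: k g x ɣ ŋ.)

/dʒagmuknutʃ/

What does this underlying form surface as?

Rule 1: /m/ after /g/ (velar) → [ŋ]
Rule 1: /n/ after /k/ (velar) → [ŋ]
After rule 1: dʒagŋukŋutʃ
Rule 2: no segment meets the rule's conditions; no change.

[dʒagŋukŋutʃ]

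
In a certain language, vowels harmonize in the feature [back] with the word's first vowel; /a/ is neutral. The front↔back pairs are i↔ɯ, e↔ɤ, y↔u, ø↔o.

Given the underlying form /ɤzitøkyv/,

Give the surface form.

/i/ harmonizes with /ɤ/ ([+back]) → [ɯ]
/ø/ harmonizes with /ɤ/ ([+back]) → [o]
/y/ harmonizes with /ɤ/ ([+back]) → [u]

[ɤzɯtokuv]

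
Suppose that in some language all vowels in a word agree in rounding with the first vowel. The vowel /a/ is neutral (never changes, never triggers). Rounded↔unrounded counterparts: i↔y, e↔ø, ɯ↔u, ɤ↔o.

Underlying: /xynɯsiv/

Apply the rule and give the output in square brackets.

/ɯ/ harmonizes with /y/ ([+round]) → [u]
/i/ harmonizes with /y/ ([+round]) → [y]

[xynusyv]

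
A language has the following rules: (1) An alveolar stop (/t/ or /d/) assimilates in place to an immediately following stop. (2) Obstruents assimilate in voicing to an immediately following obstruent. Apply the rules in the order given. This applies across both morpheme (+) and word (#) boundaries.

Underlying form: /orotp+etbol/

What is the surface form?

Rule 1: /t/ before /p/ (labial) → [p]
Rule 1: /t/ before /b/ (labial) → [p]
After rule 1: oropp+epbol
Rule 2: /p/ before /b/ (voiced) → [b]

[oropp+ebbol]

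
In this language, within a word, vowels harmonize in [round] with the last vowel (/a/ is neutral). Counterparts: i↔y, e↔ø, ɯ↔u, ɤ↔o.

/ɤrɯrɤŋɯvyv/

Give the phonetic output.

[oruroŋuvyv]

/ɤ/ harmonizes with /y/ ([+round]) → [o]
/ɯ/ harmonizes with /y/ ([+round]) → [u]
/ɤ/ harmonizes with /y/ ([+round]) → [o]
/ɯ/ harmonizes with /y/ ([+round]) → [u]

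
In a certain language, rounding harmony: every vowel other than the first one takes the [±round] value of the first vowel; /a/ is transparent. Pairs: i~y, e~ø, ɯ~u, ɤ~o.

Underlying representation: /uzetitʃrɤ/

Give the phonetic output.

[uzøtytʃro]

/e/ harmonizes with /u/ ([+round]) → [ø]
/i/ harmonizes with /u/ ([+round]) → [y]
/ɤ/ harmonizes with /u/ ([+round]) → [o]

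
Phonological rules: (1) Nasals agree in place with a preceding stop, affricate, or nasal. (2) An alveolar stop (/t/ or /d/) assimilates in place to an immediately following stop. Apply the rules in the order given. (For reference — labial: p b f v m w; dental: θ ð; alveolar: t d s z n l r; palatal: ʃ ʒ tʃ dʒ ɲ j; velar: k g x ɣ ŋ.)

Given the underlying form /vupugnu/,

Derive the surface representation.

Rule 1: /n/ after /g/ (velar) → [ŋ]
After rule 1: vupugŋu
Rule 2: no segment meets the rule's conditions; no change.

[vupugŋu]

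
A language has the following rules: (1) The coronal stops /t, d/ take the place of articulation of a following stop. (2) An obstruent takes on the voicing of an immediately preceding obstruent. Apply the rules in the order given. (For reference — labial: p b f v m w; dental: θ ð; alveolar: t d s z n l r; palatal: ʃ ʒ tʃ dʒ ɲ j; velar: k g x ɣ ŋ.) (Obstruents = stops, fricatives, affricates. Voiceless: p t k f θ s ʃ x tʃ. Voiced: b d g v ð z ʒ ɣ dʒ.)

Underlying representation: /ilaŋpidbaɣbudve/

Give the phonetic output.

[ilaŋpibbaɣbudve]

Rule 1: /d/ before /b/ (labial) → [b]
After rule 1: ilaŋpibbaɣbudve
Rule 2: no segment meets the rule's conditions; no change.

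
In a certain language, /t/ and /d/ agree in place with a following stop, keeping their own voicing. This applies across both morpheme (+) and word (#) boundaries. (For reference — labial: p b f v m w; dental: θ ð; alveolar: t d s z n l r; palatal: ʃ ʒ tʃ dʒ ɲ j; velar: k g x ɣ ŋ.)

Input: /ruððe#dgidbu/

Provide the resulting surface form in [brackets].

[ruððe#ggibbu]

/d/ before /g/ (velar) → [g]
/d/ before /b/ (labial) → [b]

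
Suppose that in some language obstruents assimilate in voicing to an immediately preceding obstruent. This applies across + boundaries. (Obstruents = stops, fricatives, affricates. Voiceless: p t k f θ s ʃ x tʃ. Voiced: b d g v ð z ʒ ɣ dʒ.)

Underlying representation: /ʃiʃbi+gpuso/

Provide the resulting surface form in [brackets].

[ʃiʃpi+gbuso]

/b/ after /ʃ/ (voiceless) → [p]
/p/ after /g/ (voiced) → [b]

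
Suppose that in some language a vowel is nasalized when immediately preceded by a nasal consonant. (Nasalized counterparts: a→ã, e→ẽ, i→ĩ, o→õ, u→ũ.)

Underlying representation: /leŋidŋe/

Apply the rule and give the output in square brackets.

[leŋĩdŋẽ]

/i/ after nasal /ŋ/ → [ĩ]
/e/ after nasal /ŋ/ → [ẽ]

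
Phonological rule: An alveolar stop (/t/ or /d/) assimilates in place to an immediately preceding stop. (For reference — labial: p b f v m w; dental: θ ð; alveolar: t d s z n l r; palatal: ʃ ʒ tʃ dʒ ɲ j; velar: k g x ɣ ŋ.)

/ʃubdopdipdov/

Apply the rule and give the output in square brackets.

/d/ after /b/ (labial) → [b]
/d/ after /p/ (labial) → [b]
/d/ after /p/ (labial) → [b]

[ʃubbopbipbov]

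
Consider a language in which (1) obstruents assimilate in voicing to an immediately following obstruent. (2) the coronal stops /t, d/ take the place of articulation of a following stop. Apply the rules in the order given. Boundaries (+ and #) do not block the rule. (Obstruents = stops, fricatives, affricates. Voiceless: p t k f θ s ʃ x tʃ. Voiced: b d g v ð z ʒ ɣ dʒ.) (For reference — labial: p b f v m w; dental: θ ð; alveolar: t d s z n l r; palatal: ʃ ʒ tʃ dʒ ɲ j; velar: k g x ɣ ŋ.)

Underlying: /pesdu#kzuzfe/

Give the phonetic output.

[pezdu#gzusfe]

Rule 1: /s/ before /d/ (voiced) → [z]
Rule 1: /k/ before /z/ (voiced) → [g]
Rule 1: /z/ before /f/ (voiceless) → [s]
After rule 1: pezdu#gzusfe
Rule 2: no segment meets the rule's conditions; no change.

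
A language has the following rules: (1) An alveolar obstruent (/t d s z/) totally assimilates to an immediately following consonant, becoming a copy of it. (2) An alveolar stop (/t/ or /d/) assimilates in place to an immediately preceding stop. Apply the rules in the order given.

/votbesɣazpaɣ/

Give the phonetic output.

Rule 1: /t/ before /b/ → [b] (total assimilation)
Rule 1: /s/ before /ɣ/ → [ɣ] (total assimilation)
Rule 1: /z/ before /p/ → [p] (total assimilation)
After rule 1: vobbeɣɣappaɣ
Rule 2: no segment meets the rule's conditions; no change.

[vobbeɣɣappaɣ]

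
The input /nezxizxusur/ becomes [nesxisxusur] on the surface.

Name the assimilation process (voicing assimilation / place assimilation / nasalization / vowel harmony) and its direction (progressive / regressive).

/z/→[s] /z/→[s].
Each target copies a feature from the following segment, so the direction is regressive.

voicing assimilation, regressive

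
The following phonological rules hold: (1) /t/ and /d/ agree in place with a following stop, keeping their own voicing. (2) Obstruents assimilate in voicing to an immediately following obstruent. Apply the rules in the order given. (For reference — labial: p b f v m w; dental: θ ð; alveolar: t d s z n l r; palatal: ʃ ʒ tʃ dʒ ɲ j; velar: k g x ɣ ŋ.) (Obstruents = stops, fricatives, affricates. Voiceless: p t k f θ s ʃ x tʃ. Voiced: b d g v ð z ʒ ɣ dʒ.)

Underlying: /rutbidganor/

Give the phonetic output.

[rubbigganor]

Rule 1: /t/ before /b/ (labial) → [p]
Rule 1: /d/ before /g/ (velar) → [g]
After rule 1: rupbigganor
Rule 2: /p/ before /b/ (voiced) → [b]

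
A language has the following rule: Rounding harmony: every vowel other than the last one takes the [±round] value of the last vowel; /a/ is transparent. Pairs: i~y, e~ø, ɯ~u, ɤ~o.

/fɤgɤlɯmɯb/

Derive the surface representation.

no segment meets the rule's conditions; no change.

[fɤgɤlɯmɯb]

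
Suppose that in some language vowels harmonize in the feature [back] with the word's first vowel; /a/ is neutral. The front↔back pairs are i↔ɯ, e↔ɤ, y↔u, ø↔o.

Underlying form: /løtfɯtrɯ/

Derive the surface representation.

/ɯ/ harmonizes with /ø/ ([-back]) → [i]
/ɯ/ harmonizes with /ø/ ([-back]) → [i]

[løtfitri]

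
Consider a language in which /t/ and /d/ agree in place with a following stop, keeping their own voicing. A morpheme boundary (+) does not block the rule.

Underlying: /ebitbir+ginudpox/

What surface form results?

[ebipbir+ginubpox]

/t/ before /b/ (labial) → [p]
/d/ before /p/ (labial) → [b]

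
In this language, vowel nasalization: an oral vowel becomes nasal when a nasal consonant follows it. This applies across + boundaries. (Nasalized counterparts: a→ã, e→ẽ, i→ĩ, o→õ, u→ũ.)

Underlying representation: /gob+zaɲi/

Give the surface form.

/a/ before nasal /ɲ/ → [ã]

[gob+zãɲi]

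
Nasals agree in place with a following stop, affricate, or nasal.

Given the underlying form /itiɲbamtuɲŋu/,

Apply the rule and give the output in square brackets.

[itimbantuŋŋu]

/ɲ/ before /b/ (labial) → [m]
/m/ before /t/ (alveolar) → [n]
/ɲ/ before /ŋ/ (velar) → [ŋ]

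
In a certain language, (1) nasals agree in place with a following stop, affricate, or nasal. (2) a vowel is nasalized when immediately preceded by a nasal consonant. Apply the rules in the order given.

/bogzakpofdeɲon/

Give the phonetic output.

Rule 1: no segment meets the rule's conditions; no change.
After rule 1: bogzakpofdeɲon
Rule 2: /o/ after nasal /ɲ/ → [õ]

[bogzakpofdeɲõn]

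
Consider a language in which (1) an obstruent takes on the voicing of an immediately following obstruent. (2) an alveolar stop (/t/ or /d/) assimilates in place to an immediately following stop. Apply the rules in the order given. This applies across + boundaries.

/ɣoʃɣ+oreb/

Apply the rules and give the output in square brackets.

Rule 1: /ʃ/ before /ɣ/ (voiced) → [ʒ]
After rule 1: ɣoʒɣ+oreb
Rule 2: no segment meets the rule's conditions; no change.

[ɣoʒɣ+oreb]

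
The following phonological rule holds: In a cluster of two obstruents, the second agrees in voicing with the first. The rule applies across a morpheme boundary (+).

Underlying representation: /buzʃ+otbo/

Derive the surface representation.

[buzʒ+otpo]

/ʃ/ after /z/ (voiced) → [ʒ]
/b/ after /t/ (voiceless) → [p]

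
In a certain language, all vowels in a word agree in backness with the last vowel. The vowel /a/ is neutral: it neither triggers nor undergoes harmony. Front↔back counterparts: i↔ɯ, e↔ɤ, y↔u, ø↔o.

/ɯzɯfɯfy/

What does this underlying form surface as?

[izifify]

/ɯ/ harmonizes with /y/ ([-back]) → [i]
/ɯ/ harmonizes with /y/ ([-back]) → [i]
/ɯ/ harmonizes with /y/ ([-back]) → [i]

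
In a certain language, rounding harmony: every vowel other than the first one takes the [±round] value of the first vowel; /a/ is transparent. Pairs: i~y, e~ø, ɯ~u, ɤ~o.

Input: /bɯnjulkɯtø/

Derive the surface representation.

[bɯnjɯlkɯte]

/u/ harmonizes with /ɯ/ ([-round]) → [ɯ]
/ø/ harmonizes with /ɯ/ ([-round]) → [e]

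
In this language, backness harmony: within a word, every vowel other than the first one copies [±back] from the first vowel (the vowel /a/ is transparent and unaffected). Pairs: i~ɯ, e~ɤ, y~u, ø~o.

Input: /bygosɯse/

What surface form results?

[bygøsise]

/o/ harmonizes with /y/ ([-back]) → [ø]
/ɯ/ harmonizes with /y/ ([-back]) → [i]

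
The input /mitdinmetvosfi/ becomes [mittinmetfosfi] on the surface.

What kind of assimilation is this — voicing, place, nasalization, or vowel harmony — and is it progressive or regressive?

voicing assimilation, progressive

/d/→[t] /v/→[f].
Each target copies a feature from the preceding segment, so the direction is progressive.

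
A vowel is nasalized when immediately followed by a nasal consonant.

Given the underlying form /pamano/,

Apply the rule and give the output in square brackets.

/a/ before nasal /m/ → [ã]
/a/ before nasal /n/ → [ã]

[pãmãno]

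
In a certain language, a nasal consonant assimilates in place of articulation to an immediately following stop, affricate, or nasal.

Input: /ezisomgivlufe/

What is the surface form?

[ezisoŋgivlufe]

/m/ before /g/ (velar) → [ŋ]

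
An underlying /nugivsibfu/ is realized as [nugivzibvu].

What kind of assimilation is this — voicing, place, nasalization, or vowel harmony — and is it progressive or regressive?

/s/→[z] /f/→[v].
Each target copies a feature from the preceding segment, so the direction is progressive.

voicing assimilation, progressive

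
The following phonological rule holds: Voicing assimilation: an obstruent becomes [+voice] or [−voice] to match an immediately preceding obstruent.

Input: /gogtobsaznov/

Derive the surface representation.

/t/ after /g/ (voiced) → [d]
/s/ after /b/ (voiced) → [z]

[gogdobzaznov]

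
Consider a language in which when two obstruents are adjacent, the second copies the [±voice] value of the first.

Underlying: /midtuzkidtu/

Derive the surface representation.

/t/ after /d/ (voiced) → [d]
/k/ after /z/ (voiced) → [g]
/t/ after /d/ (voiced) → [d]

[midduzgiddu]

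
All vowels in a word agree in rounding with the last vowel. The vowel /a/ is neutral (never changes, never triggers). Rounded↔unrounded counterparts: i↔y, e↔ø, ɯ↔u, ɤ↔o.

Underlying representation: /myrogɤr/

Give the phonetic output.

[mirɤgɤr]

/y/ harmonizes with /ɤ/ ([-round]) → [i]
/o/ harmonizes with /ɤ/ ([-round]) → [ɤ]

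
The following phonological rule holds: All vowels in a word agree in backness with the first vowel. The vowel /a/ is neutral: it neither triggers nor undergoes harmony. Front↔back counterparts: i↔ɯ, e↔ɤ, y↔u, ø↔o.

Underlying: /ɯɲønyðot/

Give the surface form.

/ø/ harmonizes with /ɯ/ ([+back]) → [o]
/y/ harmonizes with /ɯ/ ([+back]) → [u]

[ɯɲonuðot]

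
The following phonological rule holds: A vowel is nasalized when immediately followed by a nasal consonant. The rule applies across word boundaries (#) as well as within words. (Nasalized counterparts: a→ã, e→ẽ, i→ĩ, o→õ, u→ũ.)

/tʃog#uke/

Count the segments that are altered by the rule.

0

No segment meets the rule's conditions.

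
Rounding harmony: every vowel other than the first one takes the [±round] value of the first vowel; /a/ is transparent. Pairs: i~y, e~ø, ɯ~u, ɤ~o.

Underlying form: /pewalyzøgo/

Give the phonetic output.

/y/ harmonizes with /e/ ([-round]) → [i]
/ø/ harmonizes with /e/ ([-round]) → [e]
/o/ harmonizes with /e/ ([-round]) → [ɤ]

[pewalizegɤ]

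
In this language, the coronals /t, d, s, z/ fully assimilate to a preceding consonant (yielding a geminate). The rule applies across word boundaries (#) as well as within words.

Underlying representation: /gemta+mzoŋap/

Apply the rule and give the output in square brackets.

/t/ after /m/ → [m] (total assimilation)
/z/ after /m/ → [m] (total assimilation)

[gemma+mmoŋap]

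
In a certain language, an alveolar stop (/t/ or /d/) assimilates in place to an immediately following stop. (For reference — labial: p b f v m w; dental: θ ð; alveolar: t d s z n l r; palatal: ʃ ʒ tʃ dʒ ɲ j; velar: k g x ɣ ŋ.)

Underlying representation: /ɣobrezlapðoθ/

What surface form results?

[ɣobrezlapðoθ]

no segment meets the rule's conditions; no change.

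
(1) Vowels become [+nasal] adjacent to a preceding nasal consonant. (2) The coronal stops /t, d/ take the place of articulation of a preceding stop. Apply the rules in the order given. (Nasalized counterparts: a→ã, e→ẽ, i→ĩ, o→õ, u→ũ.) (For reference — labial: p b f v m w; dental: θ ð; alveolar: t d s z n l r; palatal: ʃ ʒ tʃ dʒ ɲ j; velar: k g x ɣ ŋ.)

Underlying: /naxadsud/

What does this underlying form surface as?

Rule 1: /a/ after nasal /n/ → [ã]
After rule 1: nãxadsud
Rule 2: no segment meets the rule's conditions; no change.

[nãxadsud]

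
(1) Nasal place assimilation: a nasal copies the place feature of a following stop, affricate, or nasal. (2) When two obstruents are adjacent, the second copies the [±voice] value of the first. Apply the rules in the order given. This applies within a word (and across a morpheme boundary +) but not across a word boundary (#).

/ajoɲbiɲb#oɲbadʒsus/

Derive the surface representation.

[ajombimb#ombadʒzus]

Rule 1: /ɲ/ before /b/ (labial) → [m]
Rule 1: /ɲ/ before /b/ (labial) → [m]
Rule 1: /ɲ/ before /b/ (labial) → [m]
After rule 1: ajombimb#ombadʒsus
Rule 2: /s/ after /dʒ/ (voiced) → [z]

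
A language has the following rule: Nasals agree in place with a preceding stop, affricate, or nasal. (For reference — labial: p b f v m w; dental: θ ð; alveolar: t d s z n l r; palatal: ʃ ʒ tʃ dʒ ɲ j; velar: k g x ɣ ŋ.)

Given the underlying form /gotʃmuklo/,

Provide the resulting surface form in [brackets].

[gotʃɲuklo]

/m/ after /tʃ/ (palatal) → [ɲ]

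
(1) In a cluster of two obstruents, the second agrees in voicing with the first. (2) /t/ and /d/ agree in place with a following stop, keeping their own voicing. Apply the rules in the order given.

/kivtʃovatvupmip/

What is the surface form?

Rule 1: /tʃ/ after /v/ (voiced) → [dʒ]
Rule 1: /v/ after /t/ (voiceless) → [f]
After rule 1: kivdʒovatfupmip
Rule 2: no segment meets the rule's conditions; no change.

[kivdʒovatfupmip]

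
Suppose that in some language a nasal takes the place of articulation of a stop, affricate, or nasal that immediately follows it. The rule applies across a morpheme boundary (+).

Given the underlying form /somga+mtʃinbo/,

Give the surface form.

[soŋga+ɲtʃimbo]

/m/ before /g/ (velar) → [ŋ]
/m/ before /tʃ/ (palatal) → [ɲ]
/n/ before /b/ (labial) → [m]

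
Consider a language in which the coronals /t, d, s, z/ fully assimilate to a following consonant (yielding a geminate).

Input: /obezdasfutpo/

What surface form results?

[obeddaffuppo]

/z/ before /d/ → [d] (total assimilation)
/s/ before /f/ → [f] (total assimilation)
/t/ before /p/ → [p] (total assimilation)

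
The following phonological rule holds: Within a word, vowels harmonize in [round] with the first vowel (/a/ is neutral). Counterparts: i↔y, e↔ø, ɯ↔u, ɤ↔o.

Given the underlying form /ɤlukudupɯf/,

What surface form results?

/u/ harmonizes with /ɤ/ ([-round]) → [ɯ]
/u/ harmonizes with /ɤ/ ([-round]) → [ɯ]
/u/ harmonizes with /ɤ/ ([-round]) → [ɯ]

[ɤlɯkɯdɯpɯf]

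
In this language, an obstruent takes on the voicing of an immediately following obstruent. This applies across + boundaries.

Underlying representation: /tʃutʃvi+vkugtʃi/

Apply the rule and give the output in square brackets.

[tʃudʒvi+fkuktʃi]

/tʃ/ before /v/ (voiced) → [dʒ]
/v/ before /k/ (voiceless) → [f]
/g/ before /tʃ/ (voiceless) → [k]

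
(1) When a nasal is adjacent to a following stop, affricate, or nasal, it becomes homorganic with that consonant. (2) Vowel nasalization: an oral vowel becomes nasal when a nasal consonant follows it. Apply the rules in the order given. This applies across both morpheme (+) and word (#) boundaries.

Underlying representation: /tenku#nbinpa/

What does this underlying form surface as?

[tẽŋkũ#mbĩmpa]

Rule 1: /n/ before /k/ (velar) → [ŋ]
Rule 1: /n/ before /b/ (labial) → [m]
Rule 1: /n/ before /p/ (labial) → [m]
After rule 1: teŋku#mbimpa
Rule 2: /e/ before nasal /ŋ/ → [ẽ]
Rule 2: /u/ before nasal /m/ → [ũ]
Rule 2: /i/ before nasal /m/ → [ĩ]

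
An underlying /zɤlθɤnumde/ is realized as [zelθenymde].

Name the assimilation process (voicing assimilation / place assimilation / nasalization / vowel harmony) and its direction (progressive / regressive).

vowel harmony, regressive

/ɤ/→[e] /ɤ/→[e] /u/→[y].
Vowels agree with the last vowel, so the harmony is regressive.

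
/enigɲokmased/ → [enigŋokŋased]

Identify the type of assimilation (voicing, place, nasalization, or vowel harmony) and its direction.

/ɲ/→[ŋ] /m/→[ŋ].
Each target copies a feature from the preceding segment, so the direction is progressive.

place assimilation, progressive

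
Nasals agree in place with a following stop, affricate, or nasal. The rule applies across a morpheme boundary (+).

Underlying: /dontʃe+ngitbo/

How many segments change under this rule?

2

/n/ before /tʃ/ (palatal) → [ɲ]
/n/ before /g/ (velar) → [ŋ]
2 segments change.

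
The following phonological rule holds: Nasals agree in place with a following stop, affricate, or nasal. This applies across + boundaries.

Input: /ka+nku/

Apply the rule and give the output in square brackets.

[ka+ŋku]

/n/ before /k/ (velar) → [ŋ]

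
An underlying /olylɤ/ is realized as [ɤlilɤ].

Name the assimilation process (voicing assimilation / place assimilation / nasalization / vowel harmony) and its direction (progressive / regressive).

/o/→[ɤ] /y/→[i].
Vowels agree with the last vowel, so the harmony is regressive.

vowel harmony, regressive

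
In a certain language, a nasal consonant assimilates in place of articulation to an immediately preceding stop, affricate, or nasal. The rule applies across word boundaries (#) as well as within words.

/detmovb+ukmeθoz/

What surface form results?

/m/ after /t/ (alveolar) → [n]
/m/ after /k/ (velar) → [ŋ]

[detnovb+ukŋeθoz]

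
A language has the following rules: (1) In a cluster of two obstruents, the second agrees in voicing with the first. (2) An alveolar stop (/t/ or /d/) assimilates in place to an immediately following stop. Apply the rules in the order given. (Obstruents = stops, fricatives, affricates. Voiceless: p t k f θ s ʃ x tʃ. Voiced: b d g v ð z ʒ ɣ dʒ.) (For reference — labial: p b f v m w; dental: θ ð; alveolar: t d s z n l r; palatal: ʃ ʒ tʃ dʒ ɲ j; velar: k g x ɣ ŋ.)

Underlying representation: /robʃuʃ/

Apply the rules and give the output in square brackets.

Rule 1: /ʃ/ after /b/ (voiced) → [ʒ]
After rule 1: robʒuʃ
Rule 2: no segment meets the rule's conditions; no change.

[robʒuʃ]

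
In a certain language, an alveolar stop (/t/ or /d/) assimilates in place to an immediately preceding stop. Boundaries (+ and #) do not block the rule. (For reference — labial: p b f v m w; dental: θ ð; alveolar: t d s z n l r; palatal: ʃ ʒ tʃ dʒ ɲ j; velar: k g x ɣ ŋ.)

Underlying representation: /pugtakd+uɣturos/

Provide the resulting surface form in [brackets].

[pugkakg+uɣturos]

/t/ after /g/ (velar) → [k]
/d/ after /k/ (velar) → [g]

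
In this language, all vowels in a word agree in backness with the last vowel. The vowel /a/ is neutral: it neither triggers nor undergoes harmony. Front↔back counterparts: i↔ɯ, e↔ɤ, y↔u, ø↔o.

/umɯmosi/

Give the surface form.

/u/ harmonizes with /i/ ([-back]) → [y]
/ɯ/ harmonizes with /i/ ([-back]) → [i]
/o/ harmonizes with /i/ ([-back]) → [ø]

[ymimøsi]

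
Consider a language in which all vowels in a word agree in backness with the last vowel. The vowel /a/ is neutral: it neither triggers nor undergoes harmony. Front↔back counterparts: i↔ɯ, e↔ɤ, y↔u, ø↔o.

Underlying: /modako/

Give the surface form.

[modako]

no segment meets the rule's conditions; no change.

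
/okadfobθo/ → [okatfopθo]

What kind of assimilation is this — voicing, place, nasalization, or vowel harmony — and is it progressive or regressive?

voicing assimilation, regressive

/d/→[t] /b/→[p].
Each target copies a feature from the following segment, so the direction is regressive.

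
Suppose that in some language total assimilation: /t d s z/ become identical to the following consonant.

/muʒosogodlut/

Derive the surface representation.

/d/ before /l/ → [l] (total assimilation)

[muʒosogollut]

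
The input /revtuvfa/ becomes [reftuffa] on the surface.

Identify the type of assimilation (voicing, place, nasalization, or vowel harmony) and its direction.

/v/→[f] /v/→[f].
Each target copies a feature from the following segment, so the direction is regressive.

voicing assimilation, regressive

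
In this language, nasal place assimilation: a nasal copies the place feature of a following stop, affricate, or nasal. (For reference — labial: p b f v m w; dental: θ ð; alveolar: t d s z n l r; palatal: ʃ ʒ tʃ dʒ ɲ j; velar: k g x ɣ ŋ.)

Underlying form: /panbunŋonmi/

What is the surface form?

[pambuŋŋommi]

/n/ before /b/ (labial) → [m]
/n/ before /ŋ/ (velar) → [ŋ]
/n/ before /m/ (labial) → [m]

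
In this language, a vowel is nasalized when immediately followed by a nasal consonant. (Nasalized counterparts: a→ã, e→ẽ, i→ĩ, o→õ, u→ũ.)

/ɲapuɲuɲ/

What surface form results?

/u/ before nasal /ɲ/ → [ũ]
/u/ before nasal /ɲ/ → [ũ]

[ɲapũɲũɲ]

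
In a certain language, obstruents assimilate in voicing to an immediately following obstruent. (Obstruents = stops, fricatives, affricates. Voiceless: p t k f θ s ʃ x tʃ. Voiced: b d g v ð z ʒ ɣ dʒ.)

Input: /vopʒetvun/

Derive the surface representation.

[vobʒedvun]

/p/ before /ʒ/ (voiced) → [b]
/t/ before /v/ (voiced) → [d]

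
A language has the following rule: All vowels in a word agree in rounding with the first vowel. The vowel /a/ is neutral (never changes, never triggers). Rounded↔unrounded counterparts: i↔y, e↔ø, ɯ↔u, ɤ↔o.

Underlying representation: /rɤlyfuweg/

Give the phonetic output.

[rɤlifɯweg]

/y/ harmonizes with /ɤ/ ([-round]) → [i]
/u/ harmonizes with /ɤ/ ([-round]) → [ɯ]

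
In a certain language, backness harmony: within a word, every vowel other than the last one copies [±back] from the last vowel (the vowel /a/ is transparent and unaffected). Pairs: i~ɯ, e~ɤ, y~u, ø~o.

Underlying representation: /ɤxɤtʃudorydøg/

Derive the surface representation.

[exetʃydørydøg]

/ɤ/ harmonizes with /ø/ ([-back]) → [e]
/ɤ/ harmonizes with /ø/ ([-back]) → [e]
/u/ harmonizes with /ø/ ([-back]) → [y]
/o/ harmonizes with /ø/ ([-back]) → [ø]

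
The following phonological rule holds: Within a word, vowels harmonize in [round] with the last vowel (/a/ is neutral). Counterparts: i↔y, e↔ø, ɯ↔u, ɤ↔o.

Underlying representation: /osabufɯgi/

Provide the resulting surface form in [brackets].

[ɤsabɯfɯgi]

/o/ harmonizes with /i/ ([-round]) → [ɤ]
/u/ harmonizes with /i/ ([-round]) → [ɯ]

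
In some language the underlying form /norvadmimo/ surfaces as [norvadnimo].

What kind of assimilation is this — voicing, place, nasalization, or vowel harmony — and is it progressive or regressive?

/m/→[n].
Each target copies a feature from the preceding segment, so the direction is progressive.

place assimilation, progressive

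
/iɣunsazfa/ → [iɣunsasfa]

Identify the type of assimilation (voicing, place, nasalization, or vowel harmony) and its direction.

voicing assimilation, regressive

/z/→[s].
Each target copies a feature from the following segment, so the direction is regressive.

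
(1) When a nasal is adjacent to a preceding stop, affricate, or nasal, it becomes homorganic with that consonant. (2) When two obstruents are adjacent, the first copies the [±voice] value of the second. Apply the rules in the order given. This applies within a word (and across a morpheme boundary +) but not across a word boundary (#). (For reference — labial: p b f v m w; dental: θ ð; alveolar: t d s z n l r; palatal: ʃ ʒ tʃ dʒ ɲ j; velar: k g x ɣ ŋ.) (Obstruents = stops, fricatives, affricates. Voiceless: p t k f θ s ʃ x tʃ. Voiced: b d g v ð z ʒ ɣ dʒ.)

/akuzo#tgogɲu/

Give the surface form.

[akuzo#dgogŋu]

Rule 1: /ɲ/ after /g/ (velar) → [ŋ]
After rule 1: akuzo#tgogŋu
Rule 2: /t/ before /g/ (voiced) → [d]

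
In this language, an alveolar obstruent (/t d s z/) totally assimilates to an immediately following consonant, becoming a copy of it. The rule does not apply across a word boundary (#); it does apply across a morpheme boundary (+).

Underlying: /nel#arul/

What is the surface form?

[nel#arul]

no segment meets the rule's conditions; no change.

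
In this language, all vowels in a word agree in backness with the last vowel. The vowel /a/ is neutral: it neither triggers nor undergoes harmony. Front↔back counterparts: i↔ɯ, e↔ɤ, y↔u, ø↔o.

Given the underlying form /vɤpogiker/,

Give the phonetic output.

[vepøgiker]

/ɤ/ harmonizes with /e/ ([-back]) → [e]
/o/ harmonizes with /e/ ([-back]) → [ø]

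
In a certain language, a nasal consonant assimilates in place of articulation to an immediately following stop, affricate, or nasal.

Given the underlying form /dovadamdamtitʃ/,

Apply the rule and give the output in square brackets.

[dovadandantitʃ]

/m/ before /d/ (alveolar) → [n]
/m/ before /t/ (alveolar) → [n]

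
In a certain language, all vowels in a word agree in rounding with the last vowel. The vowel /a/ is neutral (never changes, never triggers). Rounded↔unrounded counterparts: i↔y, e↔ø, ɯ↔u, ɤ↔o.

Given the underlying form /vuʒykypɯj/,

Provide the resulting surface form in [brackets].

[vɯʒikipɯj]

/u/ harmonizes with /ɯ/ ([-round]) → [ɯ]
/y/ harmonizes with /ɯ/ ([-round]) → [i]
/y/ harmonizes with /ɯ/ ([-round]) → [i]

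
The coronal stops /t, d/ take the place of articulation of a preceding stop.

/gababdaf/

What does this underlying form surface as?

[gababbaf]

/d/ after /b/ (labial) → [b]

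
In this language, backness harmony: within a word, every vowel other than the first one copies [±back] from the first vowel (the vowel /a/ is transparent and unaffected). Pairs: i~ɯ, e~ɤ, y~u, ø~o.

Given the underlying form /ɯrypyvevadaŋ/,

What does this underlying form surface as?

[ɯrupuvɤvadaŋ]

/y/ harmonizes with /ɯ/ ([+back]) → [u]
/y/ harmonizes with /ɯ/ ([+back]) → [u]
/e/ harmonizes with /ɯ/ ([+back]) → [ɤ]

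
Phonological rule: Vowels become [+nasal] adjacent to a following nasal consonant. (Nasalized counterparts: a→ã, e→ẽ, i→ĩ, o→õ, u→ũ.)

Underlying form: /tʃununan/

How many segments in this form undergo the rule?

/u/ before nasal /n/ → [ũ]
/u/ before nasal /n/ → [ũ]
/a/ before nasal /n/ → [ã]
3 segments change.

3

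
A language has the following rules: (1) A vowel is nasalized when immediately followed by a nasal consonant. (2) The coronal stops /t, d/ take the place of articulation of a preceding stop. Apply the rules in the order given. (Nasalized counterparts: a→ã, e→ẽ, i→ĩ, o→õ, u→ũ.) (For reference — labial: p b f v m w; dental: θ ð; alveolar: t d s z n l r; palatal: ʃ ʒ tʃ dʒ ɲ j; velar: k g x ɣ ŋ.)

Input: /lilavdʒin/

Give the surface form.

[lilavdʒĩn]

Rule 1: /i/ before nasal /n/ → [ĩ]
After rule 1: lilavdʒĩn
Rule 2: no segment meets the rule's conditions; no change.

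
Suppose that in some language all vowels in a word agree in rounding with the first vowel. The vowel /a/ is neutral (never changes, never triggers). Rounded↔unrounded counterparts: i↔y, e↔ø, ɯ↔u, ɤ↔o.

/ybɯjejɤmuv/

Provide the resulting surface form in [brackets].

/ɯ/ harmonizes with /y/ ([+round]) → [u]
/e/ harmonizes with /y/ ([+round]) → [ø]
/ɤ/ harmonizes with /y/ ([+round]) → [o]

[ybujøjomuv]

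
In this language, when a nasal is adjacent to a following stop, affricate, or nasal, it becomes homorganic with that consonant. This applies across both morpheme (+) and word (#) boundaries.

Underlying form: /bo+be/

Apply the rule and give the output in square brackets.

[bo+be]

no segment meets the rule's conditions; no change.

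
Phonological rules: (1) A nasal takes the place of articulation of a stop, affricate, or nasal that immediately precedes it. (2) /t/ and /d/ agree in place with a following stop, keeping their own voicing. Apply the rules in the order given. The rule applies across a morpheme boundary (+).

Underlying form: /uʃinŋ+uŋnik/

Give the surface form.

Rule 1: /ŋ/ after /n/ (alveolar) → [n]
Rule 1: /n/ after /ŋ/ (velar) → [ŋ]
After rule 1: uʃinn+uŋŋik
Rule 2: no segment meets the rule's conditions; no change.

[uʃinn+uŋŋik]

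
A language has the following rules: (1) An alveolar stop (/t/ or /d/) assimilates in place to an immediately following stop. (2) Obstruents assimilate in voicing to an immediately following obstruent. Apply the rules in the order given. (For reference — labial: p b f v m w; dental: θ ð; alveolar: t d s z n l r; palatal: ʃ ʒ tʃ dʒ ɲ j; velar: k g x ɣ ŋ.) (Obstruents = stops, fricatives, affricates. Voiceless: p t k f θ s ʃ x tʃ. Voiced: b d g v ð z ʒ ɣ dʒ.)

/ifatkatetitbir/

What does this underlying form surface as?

Rule 1: /t/ before /k/ (velar) → [k]
Rule 1: /t/ before /b/ (labial) → [p]
After rule 1: ifakkatetipbir
Rule 2: /p/ before /b/ (voiced) → [b]

[ifakkatetibbir]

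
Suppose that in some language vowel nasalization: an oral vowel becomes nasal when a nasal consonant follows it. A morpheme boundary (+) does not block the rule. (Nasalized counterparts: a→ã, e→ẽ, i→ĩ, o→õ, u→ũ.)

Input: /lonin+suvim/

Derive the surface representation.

/o/ before nasal /n/ → [õ]
/i/ before nasal /n/ → [ĩ]
/i/ before nasal /m/ → [ĩ]

[lõnĩn+suvĩm]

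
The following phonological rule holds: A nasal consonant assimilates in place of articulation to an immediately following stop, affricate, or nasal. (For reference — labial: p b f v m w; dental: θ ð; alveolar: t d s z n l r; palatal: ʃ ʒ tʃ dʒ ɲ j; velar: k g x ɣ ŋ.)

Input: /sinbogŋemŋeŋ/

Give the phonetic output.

[simbogŋeŋŋeŋ]

/n/ before /b/ (labial) → [m]
/m/ before /ŋ/ (velar) → [ŋ]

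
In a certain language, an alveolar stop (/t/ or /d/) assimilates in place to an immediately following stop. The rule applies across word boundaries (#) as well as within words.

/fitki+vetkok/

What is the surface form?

/t/ before /k/ (velar) → [k]
/t/ before /k/ (velar) → [k]

[fikki+vekkok]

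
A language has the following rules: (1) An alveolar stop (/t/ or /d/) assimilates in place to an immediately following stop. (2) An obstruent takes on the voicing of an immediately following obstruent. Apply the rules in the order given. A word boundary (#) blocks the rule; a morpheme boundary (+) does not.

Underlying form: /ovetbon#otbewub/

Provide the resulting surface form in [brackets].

Rule 1: /t/ before /b/ (labial) → [p]
Rule 1: /t/ before /b/ (labial) → [p]
After rule 1: ovepbon#opbewub
Rule 2: /p/ before /b/ (voiced) → [b]
Rule 2: /p/ before /b/ (voiced) → [b]

[ovebbon#obbewub]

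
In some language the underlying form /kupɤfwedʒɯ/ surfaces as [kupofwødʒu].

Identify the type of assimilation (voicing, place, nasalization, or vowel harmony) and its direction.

/ɤ/→[o] /e/→[ø] /ɯ/→[u].
Vowels agree with the first vowel, so the harmony is progressive.

vowel harmony, progressive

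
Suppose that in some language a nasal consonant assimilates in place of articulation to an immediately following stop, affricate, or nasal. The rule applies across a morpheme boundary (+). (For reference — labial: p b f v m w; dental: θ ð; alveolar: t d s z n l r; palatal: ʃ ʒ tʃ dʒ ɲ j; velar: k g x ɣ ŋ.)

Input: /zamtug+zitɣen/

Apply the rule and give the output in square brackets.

[zantug+zitɣen]

/m/ before /t/ (alveolar) → [n]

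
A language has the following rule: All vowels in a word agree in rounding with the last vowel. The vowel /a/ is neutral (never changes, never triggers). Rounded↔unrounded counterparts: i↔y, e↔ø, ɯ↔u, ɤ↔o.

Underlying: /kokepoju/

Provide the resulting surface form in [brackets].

/e/ harmonizes with /u/ ([+round]) → [ø]

[kokøpoju]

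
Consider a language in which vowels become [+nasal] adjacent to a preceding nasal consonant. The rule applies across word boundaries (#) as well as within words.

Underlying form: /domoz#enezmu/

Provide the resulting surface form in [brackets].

/o/ after nasal /m/ → [õ]
/e/ after nasal /n/ → [ẽ]
/u/ after nasal /m/ → [ũ]

[domõz#enẽzmũ]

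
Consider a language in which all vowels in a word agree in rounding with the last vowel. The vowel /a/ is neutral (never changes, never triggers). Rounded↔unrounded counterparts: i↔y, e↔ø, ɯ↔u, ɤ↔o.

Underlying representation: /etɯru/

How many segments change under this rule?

2

/e/ harmonizes with /u/ ([+round]) → [ø]
/ɯ/ harmonizes with /u/ ([+round]) → [u]
2 segments change.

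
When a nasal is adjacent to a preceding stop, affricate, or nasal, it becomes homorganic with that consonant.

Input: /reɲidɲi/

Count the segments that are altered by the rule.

/ɲ/ after /d/ (alveolar) → [n]
1 segment changes.

1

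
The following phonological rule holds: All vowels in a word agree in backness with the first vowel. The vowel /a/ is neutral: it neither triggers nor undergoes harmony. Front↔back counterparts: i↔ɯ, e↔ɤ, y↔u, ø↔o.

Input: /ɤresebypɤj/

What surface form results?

/e/ harmonizes with /ɤ/ ([+back]) → [ɤ]
/e/ harmonizes with /ɤ/ ([+back]) → [ɤ]
/y/ harmonizes with /ɤ/ ([+back]) → [u]

[ɤrɤsɤbupɤj]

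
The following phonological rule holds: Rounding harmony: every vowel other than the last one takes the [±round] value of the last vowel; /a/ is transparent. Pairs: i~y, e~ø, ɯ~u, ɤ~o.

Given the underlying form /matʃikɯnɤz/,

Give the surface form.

no segment meets the rule's conditions; no change.

[matʃikɯnɤz]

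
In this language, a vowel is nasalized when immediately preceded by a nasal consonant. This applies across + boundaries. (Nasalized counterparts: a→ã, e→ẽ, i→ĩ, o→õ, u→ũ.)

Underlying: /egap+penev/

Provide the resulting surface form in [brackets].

/e/ after nasal /n/ → [ẽ]

[egap+penẽv]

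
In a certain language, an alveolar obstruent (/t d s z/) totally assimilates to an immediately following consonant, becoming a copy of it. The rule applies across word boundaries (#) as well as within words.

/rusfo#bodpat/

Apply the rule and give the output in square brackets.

[ruffo#boppat]

/s/ before /f/ → [f] (total assimilation)
/d/ before /p/ → [p] (total assimilation)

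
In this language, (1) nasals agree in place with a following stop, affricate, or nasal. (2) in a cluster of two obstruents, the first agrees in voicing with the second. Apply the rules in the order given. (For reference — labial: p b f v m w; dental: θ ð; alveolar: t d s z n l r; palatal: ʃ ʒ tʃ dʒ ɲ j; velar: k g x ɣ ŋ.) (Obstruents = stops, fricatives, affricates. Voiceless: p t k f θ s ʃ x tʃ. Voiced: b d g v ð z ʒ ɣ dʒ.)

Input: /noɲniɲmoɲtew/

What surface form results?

Rule 1: /ɲ/ before /n/ (alveolar) → [n]
Rule 1: /ɲ/ before /m/ (labial) → [m]
Rule 1: /ɲ/ before /t/ (alveolar) → [n]
After rule 1: nonnimmontew
Rule 2: no segment meets the rule's conditions; no change.

[nonnimmontew]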